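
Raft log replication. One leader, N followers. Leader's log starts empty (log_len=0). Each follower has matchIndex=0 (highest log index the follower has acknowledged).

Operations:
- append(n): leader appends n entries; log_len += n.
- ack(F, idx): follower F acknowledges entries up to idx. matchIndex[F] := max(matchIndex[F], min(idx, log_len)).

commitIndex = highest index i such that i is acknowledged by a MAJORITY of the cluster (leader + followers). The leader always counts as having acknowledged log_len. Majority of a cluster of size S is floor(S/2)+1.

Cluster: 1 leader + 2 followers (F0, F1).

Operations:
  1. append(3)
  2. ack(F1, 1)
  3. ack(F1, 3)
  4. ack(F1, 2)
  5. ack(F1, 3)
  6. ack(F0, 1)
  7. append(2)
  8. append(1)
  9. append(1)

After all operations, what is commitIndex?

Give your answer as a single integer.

Op 1: append 3 -> log_len=3
Op 2: F1 acks idx 1 -> match: F0=0 F1=1; commitIndex=1
Op 3: F1 acks idx 3 -> match: F0=0 F1=3; commitIndex=3
Op 4: F1 acks idx 2 -> match: F0=0 F1=3; commitIndex=3
Op 5: F1 acks idx 3 -> match: F0=0 F1=3; commitIndex=3
Op 6: F0 acks idx 1 -> match: F0=1 F1=3; commitIndex=3
Op 7: append 2 -> log_len=5
Op 8: append 1 -> log_len=6
Op 9: append 1 -> log_len=7

Answer: 3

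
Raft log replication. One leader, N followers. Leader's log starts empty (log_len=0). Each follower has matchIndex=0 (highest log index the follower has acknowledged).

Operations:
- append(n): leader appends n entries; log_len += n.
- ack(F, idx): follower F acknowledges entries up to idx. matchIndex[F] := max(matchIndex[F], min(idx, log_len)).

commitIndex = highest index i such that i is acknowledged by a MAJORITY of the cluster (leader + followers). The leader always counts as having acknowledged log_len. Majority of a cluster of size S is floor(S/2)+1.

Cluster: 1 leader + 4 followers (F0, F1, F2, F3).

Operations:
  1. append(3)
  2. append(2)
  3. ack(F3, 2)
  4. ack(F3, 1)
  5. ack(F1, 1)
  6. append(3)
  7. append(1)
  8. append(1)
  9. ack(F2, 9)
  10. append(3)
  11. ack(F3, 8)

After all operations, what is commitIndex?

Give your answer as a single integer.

Op 1: append 3 -> log_len=3
Op 2: append 2 -> log_len=5
Op 3: F3 acks idx 2 -> match: F0=0 F1=0 F2=0 F3=2; commitIndex=0
Op 4: F3 acks idx 1 -> match: F0=0 F1=0 F2=0 F3=2; commitIndex=0
Op 5: F1 acks idx 1 -> match: F0=0 F1=1 F2=0 F3=2; commitIndex=1
Op 6: append 3 -> log_len=8
Op 7: append 1 -> log_len=9
Op 8: append 1 -> log_len=10
Op 9: F2 acks idx 9 -> match: F0=0 F1=1 F2=9 F3=2; commitIndex=2
Op 10: append 3 -> log_len=13
Op 11: F3 acks idx 8 -> match: F0=0 F1=1 F2=9 F3=8; commitIndex=8

Answer: 8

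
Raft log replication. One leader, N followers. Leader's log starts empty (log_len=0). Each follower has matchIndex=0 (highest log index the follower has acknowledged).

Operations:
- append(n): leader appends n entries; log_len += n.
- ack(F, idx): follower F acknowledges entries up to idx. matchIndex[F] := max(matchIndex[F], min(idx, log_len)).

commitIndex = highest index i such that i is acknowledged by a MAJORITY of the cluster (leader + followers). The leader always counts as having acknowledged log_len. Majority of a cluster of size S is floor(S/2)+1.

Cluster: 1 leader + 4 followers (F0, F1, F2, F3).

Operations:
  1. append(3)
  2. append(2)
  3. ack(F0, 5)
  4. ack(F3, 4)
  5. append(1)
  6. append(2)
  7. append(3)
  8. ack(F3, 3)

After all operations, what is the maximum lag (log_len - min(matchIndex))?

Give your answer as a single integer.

Answer: 11

Derivation:
Op 1: append 3 -> log_len=3
Op 2: append 2 -> log_len=5
Op 3: F0 acks idx 5 -> match: F0=5 F1=0 F2=0 F3=0; commitIndex=0
Op 4: F3 acks idx 4 -> match: F0=5 F1=0 F2=0 F3=4; commitIndex=4
Op 5: append 1 -> log_len=6
Op 6: append 2 -> log_len=8
Op 7: append 3 -> log_len=11
Op 8: F3 acks idx 3 -> match: F0=5 F1=0 F2=0 F3=4; commitIndex=4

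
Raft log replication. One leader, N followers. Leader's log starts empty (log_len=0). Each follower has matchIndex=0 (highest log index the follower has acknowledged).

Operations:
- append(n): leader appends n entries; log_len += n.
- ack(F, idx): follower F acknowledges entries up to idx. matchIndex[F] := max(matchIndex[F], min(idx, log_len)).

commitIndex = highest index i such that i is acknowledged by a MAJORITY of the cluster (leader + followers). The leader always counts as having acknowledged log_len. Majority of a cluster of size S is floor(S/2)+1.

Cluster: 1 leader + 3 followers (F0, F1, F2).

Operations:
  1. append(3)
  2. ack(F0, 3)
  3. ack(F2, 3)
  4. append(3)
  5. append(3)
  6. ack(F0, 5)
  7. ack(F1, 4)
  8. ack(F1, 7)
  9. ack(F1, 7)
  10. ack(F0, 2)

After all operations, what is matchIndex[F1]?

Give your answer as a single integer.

Op 1: append 3 -> log_len=3
Op 2: F0 acks idx 3 -> match: F0=3 F1=0 F2=0; commitIndex=0
Op 3: F2 acks idx 3 -> match: F0=3 F1=0 F2=3; commitIndex=3
Op 4: append 3 -> log_len=6
Op 5: append 3 -> log_len=9
Op 6: F0 acks idx 5 -> match: F0=5 F1=0 F2=3; commitIndex=3
Op 7: F1 acks idx 4 -> match: F0=5 F1=4 F2=3; commitIndex=4
Op 8: F1 acks idx 7 -> match: F0=5 F1=7 F2=3; commitIndex=5
Op 9: F1 acks idx 7 -> match: F0=5 F1=7 F2=3; commitIndex=5
Op 10: F0 acks idx 2 -> match: F0=5 F1=7 F2=3; commitIndex=5

Answer: 7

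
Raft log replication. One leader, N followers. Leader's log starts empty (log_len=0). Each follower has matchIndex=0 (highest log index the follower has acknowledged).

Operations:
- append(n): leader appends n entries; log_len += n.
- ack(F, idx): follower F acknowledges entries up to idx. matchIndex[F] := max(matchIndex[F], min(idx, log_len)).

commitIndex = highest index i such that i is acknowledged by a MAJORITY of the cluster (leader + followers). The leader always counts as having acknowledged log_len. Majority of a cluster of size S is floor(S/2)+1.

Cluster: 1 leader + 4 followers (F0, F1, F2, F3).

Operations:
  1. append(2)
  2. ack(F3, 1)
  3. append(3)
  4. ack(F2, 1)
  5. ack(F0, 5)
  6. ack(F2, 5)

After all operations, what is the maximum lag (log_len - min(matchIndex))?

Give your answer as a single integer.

Answer: 5

Derivation:
Op 1: append 2 -> log_len=2
Op 2: F3 acks idx 1 -> match: F0=0 F1=0 F2=0 F3=1; commitIndex=0
Op 3: append 3 -> log_len=5
Op 4: F2 acks idx 1 -> match: F0=0 F1=0 F2=1 F3=1; commitIndex=1
Op 5: F0 acks idx 5 -> match: F0=5 F1=0 F2=1 F3=1; commitIndex=1
Op 6: F2 acks idx 5 -> match: F0=5 F1=0 F2=5 F3=1; commitIndex=5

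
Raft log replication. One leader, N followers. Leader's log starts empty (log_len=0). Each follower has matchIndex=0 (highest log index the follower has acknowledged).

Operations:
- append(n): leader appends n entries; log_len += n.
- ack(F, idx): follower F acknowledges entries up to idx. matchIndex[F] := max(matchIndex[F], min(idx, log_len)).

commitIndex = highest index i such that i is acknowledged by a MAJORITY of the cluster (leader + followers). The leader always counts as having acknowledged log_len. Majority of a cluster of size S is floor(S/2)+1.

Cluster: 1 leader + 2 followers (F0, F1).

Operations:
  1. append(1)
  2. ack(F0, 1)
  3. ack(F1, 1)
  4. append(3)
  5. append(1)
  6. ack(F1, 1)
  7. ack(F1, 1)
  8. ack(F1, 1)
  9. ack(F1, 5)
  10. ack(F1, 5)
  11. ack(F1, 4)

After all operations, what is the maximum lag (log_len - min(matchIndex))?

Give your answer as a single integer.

Op 1: append 1 -> log_len=1
Op 2: F0 acks idx 1 -> match: F0=1 F1=0; commitIndex=1
Op 3: F1 acks idx 1 -> match: F0=1 F1=1; commitIndex=1
Op 4: append 3 -> log_len=4
Op 5: append 1 -> log_len=5
Op 6: F1 acks idx 1 -> match: F0=1 F1=1; commitIndex=1
Op 7: F1 acks idx 1 -> match: F0=1 F1=1; commitIndex=1
Op 8: F1 acks idx 1 -> match: F0=1 F1=1; commitIndex=1
Op 9: F1 acks idx 5 -> match: F0=1 F1=5; commitIndex=5
Op 10: F1 acks idx 5 -> match: F0=1 F1=5; commitIndex=5
Op 11: F1 acks idx 4 -> match: F0=1 F1=5; commitIndex=5

Answer: 4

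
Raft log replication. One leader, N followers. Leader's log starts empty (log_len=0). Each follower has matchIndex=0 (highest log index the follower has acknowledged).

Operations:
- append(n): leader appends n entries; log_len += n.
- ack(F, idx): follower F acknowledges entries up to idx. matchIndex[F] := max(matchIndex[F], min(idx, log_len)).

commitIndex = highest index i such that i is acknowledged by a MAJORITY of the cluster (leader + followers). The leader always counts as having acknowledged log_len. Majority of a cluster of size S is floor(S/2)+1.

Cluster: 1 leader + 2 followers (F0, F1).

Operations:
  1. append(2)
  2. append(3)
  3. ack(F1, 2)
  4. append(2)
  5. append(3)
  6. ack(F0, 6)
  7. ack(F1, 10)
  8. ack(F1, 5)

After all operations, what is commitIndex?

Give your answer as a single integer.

Op 1: append 2 -> log_len=2
Op 2: append 3 -> log_len=5
Op 3: F1 acks idx 2 -> match: F0=0 F1=2; commitIndex=2
Op 4: append 2 -> log_len=7
Op 5: append 3 -> log_len=10
Op 6: F0 acks idx 6 -> match: F0=6 F1=2; commitIndex=6
Op 7: F1 acks idx 10 -> match: F0=6 F1=10; commitIndex=10
Op 8: F1 acks idx 5 -> match: F0=6 F1=10; commitIndex=10

Answer: 10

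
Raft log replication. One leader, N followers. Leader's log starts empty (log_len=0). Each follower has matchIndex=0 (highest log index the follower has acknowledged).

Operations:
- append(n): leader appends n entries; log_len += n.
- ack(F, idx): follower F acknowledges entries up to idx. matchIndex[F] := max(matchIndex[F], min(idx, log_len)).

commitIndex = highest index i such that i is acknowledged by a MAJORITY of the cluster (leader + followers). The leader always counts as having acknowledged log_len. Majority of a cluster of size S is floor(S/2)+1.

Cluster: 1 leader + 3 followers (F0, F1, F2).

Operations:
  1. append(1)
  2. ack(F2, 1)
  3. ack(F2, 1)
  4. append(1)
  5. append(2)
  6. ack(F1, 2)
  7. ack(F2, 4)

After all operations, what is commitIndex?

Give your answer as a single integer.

Op 1: append 1 -> log_len=1
Op 2: F2 acks idx 1 -> match: F0=0 F1=0 F2=1; commitIndex=0
Op 3: F2 acks idx 1 -> match: F0=0 F1=0 F2=1; commitIndex=0
Op 4: append 1 -> log_len=2
Op 5: append 2 -> log_len=4
Op 6: F1 acks idx 2 -> match: F0=0 F1=2 F2=1; commitIndex=1
Op 7: F2 acks idx 4 -> match: F0=0 F1=2 F2=4; commitIndex=2

Answer: 2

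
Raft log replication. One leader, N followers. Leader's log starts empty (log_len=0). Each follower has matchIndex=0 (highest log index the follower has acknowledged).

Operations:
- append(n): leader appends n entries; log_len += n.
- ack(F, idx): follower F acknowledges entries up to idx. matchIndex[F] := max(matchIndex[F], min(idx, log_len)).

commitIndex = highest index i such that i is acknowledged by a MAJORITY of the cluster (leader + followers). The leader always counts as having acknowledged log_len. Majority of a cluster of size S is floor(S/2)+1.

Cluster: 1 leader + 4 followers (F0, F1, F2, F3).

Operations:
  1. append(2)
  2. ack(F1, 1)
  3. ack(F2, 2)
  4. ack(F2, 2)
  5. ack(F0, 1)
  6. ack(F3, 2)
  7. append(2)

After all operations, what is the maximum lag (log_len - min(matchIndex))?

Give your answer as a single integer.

Op 1: append 2 -> log_len=2
Op 2: F1 acks idx 1 -> match: F0=0 F1=1 F2=0 F3=0; commitIndex=0
Op 3: F2 acks idx 2 -> match: F0=0 F1=1 F2=2 F3=0; commitIndex=1
Op 4: F2 acks idx 2 -> match: F0=0 F1=1 F2=2 F3=0; commitIndex=1
Op 5: F0 acks idx 1 -> match: F0=1 F1=1 F2=2 F3=0; commitIndex=1
Op 6: F3 acks idx 2 -> match: F0=1 F1=1 F2=2 F3=2; commitIndex=2
Op 7: append 2 -> log_len=4

Answer: 3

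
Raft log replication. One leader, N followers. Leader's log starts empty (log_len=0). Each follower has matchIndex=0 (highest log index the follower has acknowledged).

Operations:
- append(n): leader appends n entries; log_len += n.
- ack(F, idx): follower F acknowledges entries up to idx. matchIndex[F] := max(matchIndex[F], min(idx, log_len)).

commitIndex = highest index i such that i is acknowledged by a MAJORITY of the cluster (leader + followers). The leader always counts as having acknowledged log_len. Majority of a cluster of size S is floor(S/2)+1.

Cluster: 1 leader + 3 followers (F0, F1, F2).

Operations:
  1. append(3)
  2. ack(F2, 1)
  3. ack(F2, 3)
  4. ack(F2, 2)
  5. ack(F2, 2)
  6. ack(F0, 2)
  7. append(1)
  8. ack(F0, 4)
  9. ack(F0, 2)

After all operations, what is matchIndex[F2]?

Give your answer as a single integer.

Answer: 3

Derivation:
Op 1: append 3 -> log_len=3
Op 2: F2 acks idx 1 -> match: F0=0 F1=0 F2=1; commitIndex=0
Op 3: F2 acks idx 3 -> match: F0=0 F1=0 F2=3; commitIndex=0
Op 4: F2 acks idx 2 -> match: F0=0 F1=0 F2=3; commitIndex=0
Op 5: F2 acks idx 2 -> match: F0=0 F1=0 F2=3; commitIndex=0
Op 6: F0 acks idx 2 -> match: F0=2 F1=0 F2=3; commitIndex=2
Op 7: append 1 -> log_len=4
Op 8: F0 acks idx 4 -> match: F0=4 F1=0 F2=3; commitIndex=3
Op 9: F0 acks idx 2 -> match: F0=4 F1=0 F2=3; commitIndex=3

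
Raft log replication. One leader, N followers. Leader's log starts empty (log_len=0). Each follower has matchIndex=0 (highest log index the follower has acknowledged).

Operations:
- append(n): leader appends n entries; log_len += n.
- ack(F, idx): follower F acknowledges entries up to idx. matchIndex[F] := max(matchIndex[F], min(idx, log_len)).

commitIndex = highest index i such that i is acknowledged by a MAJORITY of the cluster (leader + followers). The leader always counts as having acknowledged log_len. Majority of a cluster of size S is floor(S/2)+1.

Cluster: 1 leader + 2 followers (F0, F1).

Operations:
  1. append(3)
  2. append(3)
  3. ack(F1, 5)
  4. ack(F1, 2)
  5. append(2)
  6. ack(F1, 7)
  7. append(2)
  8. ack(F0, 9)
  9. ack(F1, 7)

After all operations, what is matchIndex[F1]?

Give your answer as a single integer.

Op 1: append 3 -> log_len=3
Op 2: append 3 -> log_len=6
Op 3: F1 acks idx 5 -> match: F0=0 F1=5; commitIndex=5
Op 4: F1 acks idx 2 -> match: F0=0 F1=5; commitIndex=5
Op 5: append 2 -> log_len=8
Op 6: F1 acks idx 7 -> match: F0=0 F1=7; commitIndex=7
Op 7: append 2 -> log_len=10
Op 8: F0 acks idx 9 -> match: F0=9 F1=7; commitIndex=9
Op 9: F1 acks idx 7 -> match: F0=9 F1=7; commitIndex=9

Answer: 7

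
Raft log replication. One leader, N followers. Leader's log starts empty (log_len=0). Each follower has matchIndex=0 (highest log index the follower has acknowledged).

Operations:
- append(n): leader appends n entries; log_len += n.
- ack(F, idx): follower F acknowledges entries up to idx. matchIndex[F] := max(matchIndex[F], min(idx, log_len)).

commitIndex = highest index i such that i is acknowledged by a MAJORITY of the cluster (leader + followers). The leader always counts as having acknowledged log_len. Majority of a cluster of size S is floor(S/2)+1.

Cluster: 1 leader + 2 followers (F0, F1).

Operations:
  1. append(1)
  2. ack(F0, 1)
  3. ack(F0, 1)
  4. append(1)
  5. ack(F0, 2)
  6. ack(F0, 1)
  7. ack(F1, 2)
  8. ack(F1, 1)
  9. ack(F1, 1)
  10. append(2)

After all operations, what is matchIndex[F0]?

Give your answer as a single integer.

Op 1: append 1 -> log_len=1
Op 2: F0 acks idx 1 -> match: F0=1 F1=0; commitIndex=1
Op 3: F0 acks idx 1 -> match: F0=1 F1=0; commitIndex=1
Op 4: append 1 -> log_len=2
Op 5: F0 acks idx 2 -> match: F0=2 F1=0; commitIndex=2
Op 6: F0 acks idx 1 -> match: F0=2 F1=0; commitIndex=2
Op 7: F1 acks idx 2 -> match: F0=2 F1=2; commitIndex=2
Op 8: F1 acks idx 1 -> match: F0=2 F1=2; commitIndex=2
Op 9: F1 acks idx 1 -> match: F0=2 F1=2; commitIndex=2
Op 10: append 2 -> log_len=4

Answer: 2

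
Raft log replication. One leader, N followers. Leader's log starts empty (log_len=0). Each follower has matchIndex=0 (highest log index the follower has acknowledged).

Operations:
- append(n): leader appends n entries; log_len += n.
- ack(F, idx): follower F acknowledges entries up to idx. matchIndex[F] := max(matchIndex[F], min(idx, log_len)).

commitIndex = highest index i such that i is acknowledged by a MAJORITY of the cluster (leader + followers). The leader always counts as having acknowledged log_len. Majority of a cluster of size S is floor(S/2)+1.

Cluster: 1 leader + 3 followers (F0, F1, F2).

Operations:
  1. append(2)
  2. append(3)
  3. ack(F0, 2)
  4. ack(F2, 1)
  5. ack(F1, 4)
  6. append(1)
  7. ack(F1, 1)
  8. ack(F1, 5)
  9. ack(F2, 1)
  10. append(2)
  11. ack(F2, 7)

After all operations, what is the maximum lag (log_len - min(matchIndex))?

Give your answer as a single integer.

Op 1: append 2 -> log_len=2
Op 2: append 3 -> log_len=5
Op 3: F0 acks idx 2 -> match: F0=2 F1=0 F2=0; commitIndex=0
Op 4: F2 acks idx 1 -> match: F0=2 F1=0 F2=1; commitIndex=1
Op 5: F1 acks idx 4 -> match: F0=2 F1=4 F2=1; commitIndex=2
Op 6: append 1 -> log_len=6
Op 7: F1 acks idx 1 -> match: F0=2 F1=4 F2=1; commitIndex=2
Op 8: F1 acks idx 5 -> match: F0=2 F1=5 F2=1; commitIndex=2
Op 9: F2 acks idx 1 -> match: F0=2 F1=5 F2=1; commitIndex=2
Op 10: append 2 -> log_len=8
Op 11: F2 acks idx 7 -> match: F0=2 F1=5 F2=7; commitIndex=5

Answer: 6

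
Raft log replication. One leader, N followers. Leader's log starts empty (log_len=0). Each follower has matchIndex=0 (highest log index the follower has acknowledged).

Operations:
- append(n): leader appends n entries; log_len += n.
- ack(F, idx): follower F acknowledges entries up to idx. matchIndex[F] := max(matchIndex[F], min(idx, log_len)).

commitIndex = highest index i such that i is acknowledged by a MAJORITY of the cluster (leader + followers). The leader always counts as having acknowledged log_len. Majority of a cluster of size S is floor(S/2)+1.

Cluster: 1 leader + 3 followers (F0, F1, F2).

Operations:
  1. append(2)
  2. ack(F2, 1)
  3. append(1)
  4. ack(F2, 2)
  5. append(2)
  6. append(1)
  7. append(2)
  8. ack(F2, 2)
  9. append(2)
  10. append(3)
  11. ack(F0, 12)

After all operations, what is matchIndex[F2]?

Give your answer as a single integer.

Op 1: append 2 -> log_len=2
Op 2: F2 acks idx 1 -> match: F0=0 F1=0 F2=1; commitIndex=0
Op 3: append 1 -> log_len=3
Op 4: F2 acks idx 2 -> match: F0=0 F1=0 F2=2; commitIndex=0
Op 5: append 2 -> log_len=5
Op 6: append 1 -> log_len=6
Op 7: append 2 -> log_len=8
Op 8: F2 acks idx 2 -> match: F0=0 F1=0 F2=2; commitIndex=0
Op 9: append 2 -> log_len=10
Op 10: append 3 -> log_len=13
Op 11: F0 acks idx 12 -> match: F0=12 F1=0 F2=2; commitIndex=2

Answer: 2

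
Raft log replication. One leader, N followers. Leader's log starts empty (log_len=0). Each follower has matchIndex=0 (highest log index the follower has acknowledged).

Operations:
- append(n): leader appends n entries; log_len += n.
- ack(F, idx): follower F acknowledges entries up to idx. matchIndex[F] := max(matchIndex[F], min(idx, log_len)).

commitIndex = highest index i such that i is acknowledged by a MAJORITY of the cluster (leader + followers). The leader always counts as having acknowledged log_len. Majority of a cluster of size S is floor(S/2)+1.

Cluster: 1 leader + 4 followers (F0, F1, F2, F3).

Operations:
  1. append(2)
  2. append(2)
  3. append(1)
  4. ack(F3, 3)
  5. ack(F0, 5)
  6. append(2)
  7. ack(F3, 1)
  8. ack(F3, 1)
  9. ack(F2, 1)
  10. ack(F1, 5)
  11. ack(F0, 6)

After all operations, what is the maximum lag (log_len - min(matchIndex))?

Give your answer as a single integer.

Op 1: append 2 -> log_len=2
Op 2: append 2 -> log_len=4
Op 3: append 1 -> log_len=5
Op 4: F3 acks idx 3 -> match: F0=0 F1=0 F2=0 F3=3; commitIndex=0
Op 5: F0 acks idx 5 -> match: F0=5 F1=0 F2=0 F3=3; commitIndex=3
Op 6: append 2 -> log_len=7
Op 7: F3 acks idx 1 -> match: F0=5 F1=0 F2=0 F3=3; commitIndex=3
Op 8: F3 acks idx 1 -> match: F0=5 F1=0 F2=0 F3=3; commitIndex=3
Op 9: F2 acks idx 1 -> match: F0=5 F1=0 F2=1 F3=3; commitIndex=3
Op 10: F1 acks idx 5 -> match: F0=5 F1=5 F2=1 F3=3; commitIndex=5
Op 11: F0 acks idx 6 -> match: F0=6 F1=5 F2=1 F3=3; commitIndex=5

Answer: 6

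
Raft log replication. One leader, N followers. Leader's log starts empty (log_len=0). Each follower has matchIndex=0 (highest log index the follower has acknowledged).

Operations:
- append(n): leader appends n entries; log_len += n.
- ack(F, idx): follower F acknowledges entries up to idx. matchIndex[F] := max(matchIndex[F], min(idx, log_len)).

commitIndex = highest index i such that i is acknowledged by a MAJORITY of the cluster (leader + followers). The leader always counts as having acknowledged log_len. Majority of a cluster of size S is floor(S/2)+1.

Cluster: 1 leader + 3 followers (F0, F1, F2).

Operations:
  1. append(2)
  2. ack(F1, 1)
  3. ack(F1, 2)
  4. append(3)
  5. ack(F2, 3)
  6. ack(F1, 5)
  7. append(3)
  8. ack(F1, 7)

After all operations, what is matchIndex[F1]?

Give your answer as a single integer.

Answer: 7

Derivation:
Op 1: append 2 -> log_len=2
Op 2: F1 acks idx 1 -> match: F0=0 F1=1 F2=0; commitIndex=0
Op 3: F1 acks idx 2 -> match: F0=0 F1=2 F2=0; commitIndex=0
Op 4: append 3 -> log_len=5
Op 5: F2 acks idx 3 -> match: F0=0 F1=2 F2=3; commitIndex=2
Op 6: F1 acks idx 5 -> match: F0=0 F1=5 F2=3; commitIndex=3
Op 7: append 3 -> log_len=8
Op 8: F1 acks idx 7 -> match: F0=0 F1=7 F2=3; commitIndex=3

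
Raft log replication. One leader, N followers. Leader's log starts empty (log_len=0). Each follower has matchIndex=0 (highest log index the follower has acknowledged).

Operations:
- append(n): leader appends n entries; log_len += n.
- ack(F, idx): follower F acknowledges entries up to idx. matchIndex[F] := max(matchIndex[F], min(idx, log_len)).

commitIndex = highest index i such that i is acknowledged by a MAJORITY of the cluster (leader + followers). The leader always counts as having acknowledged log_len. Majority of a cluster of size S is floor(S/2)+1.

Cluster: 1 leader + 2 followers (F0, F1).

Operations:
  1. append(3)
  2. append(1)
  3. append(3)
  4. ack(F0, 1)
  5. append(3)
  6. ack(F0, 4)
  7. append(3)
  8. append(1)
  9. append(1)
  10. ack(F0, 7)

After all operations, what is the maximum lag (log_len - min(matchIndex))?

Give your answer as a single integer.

Op 1: append 3 -> log_len=3
Op 2: append 1 -> log_len=4
Op 3: append 3 -> log_len=7
Op 4: F0 acks idx 1 -> match: F0=1 F1=0; commitIndex=1
Op 5: append 3 -> log_len=10
Op 6: F0 acks idx 4 -> match: F0=4 F1=0; commitIndex=4
Op 7: append 3 -> log_len=13
Op 8: append 1 -> log_len=14
Op 9: append 1 -> log_len=15
Op 10: F0 acks idx 7 -> match: F0=7 F1=0; commitIndex=7

Answer: 15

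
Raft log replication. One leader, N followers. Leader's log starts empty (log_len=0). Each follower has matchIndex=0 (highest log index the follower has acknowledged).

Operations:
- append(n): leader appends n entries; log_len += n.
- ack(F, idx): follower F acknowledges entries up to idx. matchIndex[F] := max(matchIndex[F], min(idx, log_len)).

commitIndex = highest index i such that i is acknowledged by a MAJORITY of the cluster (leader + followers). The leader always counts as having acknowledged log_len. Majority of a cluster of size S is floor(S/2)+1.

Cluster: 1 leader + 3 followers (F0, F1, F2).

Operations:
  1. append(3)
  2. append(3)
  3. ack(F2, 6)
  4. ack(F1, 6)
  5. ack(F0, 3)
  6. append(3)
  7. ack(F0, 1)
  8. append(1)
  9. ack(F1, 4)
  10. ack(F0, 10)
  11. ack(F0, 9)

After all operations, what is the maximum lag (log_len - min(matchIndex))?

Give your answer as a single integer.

Op 1: append 3 -> log_len=3
Op 2: append 3 -> log_len=6
Op 3: F2 acks idx 6 -> match: F0=0 F1=0 F2=6; commitIndex=0
Op 4: F1 acks idx 6 -> match: F0=0 F1=6 F2=6; commitIndex=6
Op 5: F0 acks idx 3 -> match: F0=3 F1=6 F2=6; commitIndex=6
Op 6: append 3 -> log_len=9
Op 7: F0 acks idx 1 -> match: F0=3 F1=6 F2=6; commitIndex=6
Op 8: append 1 -> log_len=10
Op 9: F1 acks idx 4 -> match: F0=3 F1=6 F2=6; commitIndex=6
Op 10: F0 acks idx 10 -> match: F0=10 F1=6 F2=6; commitIndex=6
Op 11: F0 acks idx 9 -> match: F0=10 F1=6 F2=6; commitIndex=6

Answer: 4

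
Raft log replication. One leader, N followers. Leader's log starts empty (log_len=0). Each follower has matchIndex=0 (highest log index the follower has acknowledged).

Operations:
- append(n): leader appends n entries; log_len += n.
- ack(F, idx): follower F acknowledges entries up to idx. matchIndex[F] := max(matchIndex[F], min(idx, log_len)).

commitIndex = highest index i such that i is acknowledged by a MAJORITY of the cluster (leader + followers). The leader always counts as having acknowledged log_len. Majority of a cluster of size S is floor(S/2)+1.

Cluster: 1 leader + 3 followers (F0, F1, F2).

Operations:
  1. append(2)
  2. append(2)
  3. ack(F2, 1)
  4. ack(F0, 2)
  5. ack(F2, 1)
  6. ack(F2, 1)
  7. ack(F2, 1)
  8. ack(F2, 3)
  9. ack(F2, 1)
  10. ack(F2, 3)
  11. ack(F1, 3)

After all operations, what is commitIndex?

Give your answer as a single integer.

Answer: 3

Derivation:
Op 1: append 2 -> log_len=2
Op 2: append 2 -> log_len=4
Op 3: F2 acks idx 1 -> match: F0=0 F1=0 F2=1; commitIndex=0
Op 4: F0 acks idx 2 -> match: F0=2 F1=0 F2=1; commitIndex=1
Op 5: F2 acks idx 1 -> match: F0=2 F1=0 F2=1; commitIndex=1
Op 6: F2 acks idx 1 -> match: F0=2 F1=0 F2=1; commitIndex=1
Op 7: F2 acks idx 1 -> match: F0=2 F1=0 F2=1; commitIndex=1
Op 8: F2 acks idx 3 -> match: F0=2 F1=0 F2=3; commitIndex=2
Op 9: F2 acks idx 1 -> match: F0=2 F1=0 F2=3; commitIndex=2
Op 10: F2 acks idx 3 -> match: F0=2 F1=0 F2=3; commitIndex=2
Op 11: F1 acks idx 3 -> match: F0=2 F1=3 F2=3; commitIndex=3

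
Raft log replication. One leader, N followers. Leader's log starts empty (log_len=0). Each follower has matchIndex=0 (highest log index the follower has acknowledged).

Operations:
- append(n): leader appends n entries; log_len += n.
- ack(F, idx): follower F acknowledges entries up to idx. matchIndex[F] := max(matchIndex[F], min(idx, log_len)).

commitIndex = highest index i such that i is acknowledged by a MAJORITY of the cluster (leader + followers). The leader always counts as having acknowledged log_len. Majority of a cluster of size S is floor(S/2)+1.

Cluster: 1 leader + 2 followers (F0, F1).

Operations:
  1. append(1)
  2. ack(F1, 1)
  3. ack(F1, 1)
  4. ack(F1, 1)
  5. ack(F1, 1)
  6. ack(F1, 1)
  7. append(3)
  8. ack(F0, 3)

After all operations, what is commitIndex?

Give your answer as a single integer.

Op 1: append 1 -> log_len=1
Op 2: F1 acks idx 1 -> match: F0=0 F1=1; commitIndex=1
Op 3: F1 acks idx 1 -> match: F0=0 F1=1; commitIndex=1
Op 4: F1 acks idx 1 -> match: F0=0 F1=1; commitIndex=1
Op 5: F1 acks idx 1 -> match: F0=0 F1=1; commitIndex=1
Op 6: F1 acks idx 1 -> match: F0=0 F1=1; commitIndex=1
Op 7: append 3 -> log_len=4
Op 8: F0 acks idx 3 -> match: F0=3 F1=1; commitIndex=3

Answer: 3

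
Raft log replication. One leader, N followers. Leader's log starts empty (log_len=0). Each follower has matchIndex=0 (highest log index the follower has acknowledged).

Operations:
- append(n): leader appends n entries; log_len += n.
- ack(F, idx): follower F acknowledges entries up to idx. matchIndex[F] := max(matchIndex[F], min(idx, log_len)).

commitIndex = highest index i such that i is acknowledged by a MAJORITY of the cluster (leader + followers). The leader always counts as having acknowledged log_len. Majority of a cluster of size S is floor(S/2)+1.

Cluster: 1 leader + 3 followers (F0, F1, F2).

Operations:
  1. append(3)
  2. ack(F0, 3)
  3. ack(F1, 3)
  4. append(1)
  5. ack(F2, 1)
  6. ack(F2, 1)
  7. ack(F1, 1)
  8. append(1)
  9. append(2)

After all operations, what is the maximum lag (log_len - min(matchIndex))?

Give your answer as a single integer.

Op 1: append 3 -> log_len=3
Op 2: F0 acks idx 3 -> match: F0=3 F1=0 F2=0; commitIndex=0
Op 3: F1 acks idx 3 -> match: F0=3 F1=3 F2=0; commitIndex=3
Op 4: append 1 -> log_len=4
Op 5: F2 acks idx 1 -> match: F0=3 F1=3 F2=1; commitIndex=3
Op 6: F2 acks idx 1 -> match: F0=3 F1=3 F2=1; commitIndex=3
Op 7: F1 acks idx 1 -> match: F0=3 F1=3 F2=1; commitIndex=3
Op 8: append 1 -> log_len=5
Op 9: append 2 -> log_len=7

Answer: 6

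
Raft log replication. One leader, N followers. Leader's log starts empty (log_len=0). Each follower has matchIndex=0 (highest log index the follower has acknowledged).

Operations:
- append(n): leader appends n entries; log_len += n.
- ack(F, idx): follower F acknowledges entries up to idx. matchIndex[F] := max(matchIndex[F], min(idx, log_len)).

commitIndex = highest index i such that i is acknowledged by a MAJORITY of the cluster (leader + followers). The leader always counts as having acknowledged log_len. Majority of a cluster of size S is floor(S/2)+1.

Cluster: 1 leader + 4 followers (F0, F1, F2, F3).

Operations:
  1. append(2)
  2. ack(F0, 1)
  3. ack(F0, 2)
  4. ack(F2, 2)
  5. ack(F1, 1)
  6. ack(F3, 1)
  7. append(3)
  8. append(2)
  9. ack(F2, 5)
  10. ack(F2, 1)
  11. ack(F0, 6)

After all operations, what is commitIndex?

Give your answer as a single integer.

Answer: 5

Derivation:
Op 1: append 2 -> log_len=2
Op 2: F0 acks idx 1 -> match: F0=1 F1=0 F2=0 F3=0; commitIndex=0
Op 3: F0 acks idx 2 -> match: F0=2 F1=0 F2=0 F3=0; commitIndex=0
Op 4: F2 acks idx 2 -> match: F0=2 F1=0 F2=2 F3=0; commitIndex=2
Op 5: F1 acks idx 1 -> match: F0=2 F1=1 F2=2 F3=0; commitIndex=2
Op 6: F3 acks idx 1 -> match: F0=2 F1=1 F2=2 F3=1; commitIndex=2
Op 7: append 3 -> log_len=5
Op 8: append 2 -> log_len=7
Op 9: F2 acks idx 5 -> match: F0=2 F1=1 F2=5 F3=1; commitIndex=2
Op 10: F2 acks idx 1 -> match: F0=2 F1=1 F2=5 F3=1; commitIndex=2
Op 11: F0 acks idx 6 -> match: F0=6 F1=1 F2=5 F3=1; commitIndex=5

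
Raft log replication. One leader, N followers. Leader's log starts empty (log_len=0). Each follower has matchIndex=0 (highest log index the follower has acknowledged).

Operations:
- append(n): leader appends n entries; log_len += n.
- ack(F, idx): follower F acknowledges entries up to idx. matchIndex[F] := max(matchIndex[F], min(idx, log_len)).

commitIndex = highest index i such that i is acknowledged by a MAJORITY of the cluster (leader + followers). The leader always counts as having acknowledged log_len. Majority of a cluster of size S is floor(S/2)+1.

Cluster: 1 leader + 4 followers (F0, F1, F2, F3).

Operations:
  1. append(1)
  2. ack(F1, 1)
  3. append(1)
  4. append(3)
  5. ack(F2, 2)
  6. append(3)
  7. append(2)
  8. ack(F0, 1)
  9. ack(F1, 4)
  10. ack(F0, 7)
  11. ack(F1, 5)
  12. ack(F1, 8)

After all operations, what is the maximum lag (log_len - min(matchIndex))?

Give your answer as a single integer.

Answer: 10

Derivation:
Op 1: append 1 -> log_len=1
Op 2: F1 acks idx 1 -> match: F0=0 F1=1 F2=0 F3=0; commitIndex=0
Op 3: append 1 -> log_len=2
Op 4: append 3 -> log_len=5
Op 5: F2 acks idx 2 -> match: F0=0 F1=1 F2=2 F3=0; commitIndex=1
Op 6: append 3 -> log_len=8
Op 7: append 2 -> log_len=10
Op 8: F0 acks idx 1 -> match: F0=1 F1=1 F2=2 F3=0; commitIndex=1
Op 9: F1 acks idx 4 -> match: F0=1 F1=4 F2=2 F3=0; commitIndex=2
Op 10: F0 acks idx 7 -> match: F0=7 F1=4 F2=2 F3=0; commitIndex=4
Op 11: F1 acks idx 5 -> match: F0=7 F1=5 F2=2 F3=0; commitIndex=5
Op 12: F1 acks idx 8 -> match: F0=7 F1=8 F2=2 F3=0; commitIndex=7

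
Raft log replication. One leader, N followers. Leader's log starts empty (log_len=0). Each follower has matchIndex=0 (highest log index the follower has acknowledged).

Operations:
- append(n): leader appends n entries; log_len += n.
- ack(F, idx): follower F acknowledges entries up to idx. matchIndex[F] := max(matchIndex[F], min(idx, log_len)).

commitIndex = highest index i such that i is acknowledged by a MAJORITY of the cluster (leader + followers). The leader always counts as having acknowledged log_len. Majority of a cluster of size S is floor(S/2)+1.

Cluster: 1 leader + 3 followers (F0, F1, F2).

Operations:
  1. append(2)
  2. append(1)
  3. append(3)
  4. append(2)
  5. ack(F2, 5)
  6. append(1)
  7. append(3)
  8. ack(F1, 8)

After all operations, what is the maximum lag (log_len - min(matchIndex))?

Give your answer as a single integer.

Op 1: append 2 -> log_len=2
Op 2: append 1 -> log_len=3
Op 3: append 3 -> log_len=6
Op 4: append 2 -> log_len=8
Op 5: F2 acks idx 5 -> match: F0=0 F1=0 F2=5; commitIndex=0
Op 6: append 1 -> log_len=9
Op 7: append 3 -> log_len=12
Op 8: F1 acks idx 8 -> match: F0=0 F1=8 F2=5; commitIndex=5

Answer: 12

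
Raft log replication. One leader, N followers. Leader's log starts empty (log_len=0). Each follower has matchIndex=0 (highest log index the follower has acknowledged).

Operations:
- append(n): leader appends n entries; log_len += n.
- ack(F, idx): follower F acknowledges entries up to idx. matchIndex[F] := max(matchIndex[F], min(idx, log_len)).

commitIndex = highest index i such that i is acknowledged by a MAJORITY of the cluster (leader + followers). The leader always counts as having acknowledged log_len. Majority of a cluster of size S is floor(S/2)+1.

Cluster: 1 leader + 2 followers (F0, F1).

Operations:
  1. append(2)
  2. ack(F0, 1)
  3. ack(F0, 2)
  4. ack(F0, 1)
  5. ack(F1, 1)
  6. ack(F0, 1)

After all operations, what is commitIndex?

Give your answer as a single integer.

Answer: 2

Derivation:
Op 1: append 2 -> log_len=2
Op 2: F0 acks idx 1 -> match: F0=1 F1=0; commitIndex=1
Op 3: F0 acks idx 2 -> match: F0=2 F1=0; commitIndex=2
Op 4: F0 acks idx 1 -> match: F0=2 F1=0; commitIndex=2
Op 5: F1 acks idx 1 -> match: F0=2 F1=1; commitIndex=2
Op 6: F0 acks idx 1 -> match: F0=2 F1=1; commitIndex=2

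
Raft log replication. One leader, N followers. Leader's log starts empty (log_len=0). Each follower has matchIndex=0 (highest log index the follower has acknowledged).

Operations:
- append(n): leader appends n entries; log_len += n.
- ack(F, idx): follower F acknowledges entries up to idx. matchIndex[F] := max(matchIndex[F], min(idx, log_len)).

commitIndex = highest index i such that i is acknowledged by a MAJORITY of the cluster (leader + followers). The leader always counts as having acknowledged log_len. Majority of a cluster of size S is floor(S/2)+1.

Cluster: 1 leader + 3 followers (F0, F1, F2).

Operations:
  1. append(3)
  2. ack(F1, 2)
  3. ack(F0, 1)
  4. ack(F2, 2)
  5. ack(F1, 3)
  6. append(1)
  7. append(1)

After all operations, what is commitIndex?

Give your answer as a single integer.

Op 1: append 3 -> log_len=3
Op 2: F1 acks idx 2 -> match: F0=0 F1=2 F2=0; commitIndex=0
Op 3: F0 acks idx 1 -> match: F0=1 F1=2 F2=0; commitIndex=1
Op 4: F2 acks idx 2 -> match: F0=1 F1=2 F2=2; commitIndex=2
Op 5: F1 acks idx 3 -> match: F0=1 F1=3 F2=2; commitIndex=2
Op 6: append 1 -> log_len=4
Op 7: append 1 -> log_len=5

Answer: 2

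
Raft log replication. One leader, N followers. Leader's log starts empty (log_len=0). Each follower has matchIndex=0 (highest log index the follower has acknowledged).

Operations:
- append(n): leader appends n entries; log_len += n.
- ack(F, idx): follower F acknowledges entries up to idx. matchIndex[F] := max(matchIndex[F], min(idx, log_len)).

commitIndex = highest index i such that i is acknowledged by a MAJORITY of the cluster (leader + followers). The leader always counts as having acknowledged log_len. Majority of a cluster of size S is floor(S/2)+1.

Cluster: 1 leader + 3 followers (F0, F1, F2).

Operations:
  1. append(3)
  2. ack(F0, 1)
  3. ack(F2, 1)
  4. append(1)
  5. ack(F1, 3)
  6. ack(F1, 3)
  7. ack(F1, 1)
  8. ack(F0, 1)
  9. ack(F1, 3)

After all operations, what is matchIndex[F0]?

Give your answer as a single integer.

Answer: 1

Derivation:
Op 1: append 3 -> log_len=3
Op 2: F0 acks idx 1 -> match: F0=1 F1=0 F2=0; commitIndex=0
Op 3: F2 acks idx 1 -> match: F0=1 F1=0 F2=1; commitIndex=1
Op 4: append 1 -> log_len=4
Op 5: F1 acks idx 3 -> match: F0=1 F1=3 F2=1; commitIndex=1
Op 6: F1 acks idx 3 -> match: F0=1 F1=3 F2=1; commitIndex=1
Op 7: F1 acks idx 1 -> match: F0=1 F1=3 F2=1; commitIndex=1
Op 8: F0 acks idx 1 -> match: F0=1 F1=3 F2=1; commitIndex=1
Op 9: F1 acks idx 3 -> match: F0=1 F1=3 F2=1; commitIndex=1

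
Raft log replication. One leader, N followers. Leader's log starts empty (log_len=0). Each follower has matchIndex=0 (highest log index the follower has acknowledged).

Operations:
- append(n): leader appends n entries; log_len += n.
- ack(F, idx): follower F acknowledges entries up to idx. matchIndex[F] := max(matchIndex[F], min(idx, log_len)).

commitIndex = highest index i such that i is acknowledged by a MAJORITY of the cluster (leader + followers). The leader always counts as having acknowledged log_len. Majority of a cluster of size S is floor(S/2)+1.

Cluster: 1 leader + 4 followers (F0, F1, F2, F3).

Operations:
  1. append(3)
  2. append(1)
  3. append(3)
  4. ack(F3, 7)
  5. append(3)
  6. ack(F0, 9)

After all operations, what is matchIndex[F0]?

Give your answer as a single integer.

Op 1: append 3 -> log_len=3
Op 2: append 1 -> log_len=4
Op 3: append 3 -> log_len=7
Op 4: F3 acks idx 7 -> match: F0=0 F1=0 F2=0 F3=7; commitIndex=0
Op 5: append 3 -> log_len=10
Op 6: F0 acks idx 9 -> match: F0=9 F1=0 F2=0 F3=7; commitIndex=7

Answer: 9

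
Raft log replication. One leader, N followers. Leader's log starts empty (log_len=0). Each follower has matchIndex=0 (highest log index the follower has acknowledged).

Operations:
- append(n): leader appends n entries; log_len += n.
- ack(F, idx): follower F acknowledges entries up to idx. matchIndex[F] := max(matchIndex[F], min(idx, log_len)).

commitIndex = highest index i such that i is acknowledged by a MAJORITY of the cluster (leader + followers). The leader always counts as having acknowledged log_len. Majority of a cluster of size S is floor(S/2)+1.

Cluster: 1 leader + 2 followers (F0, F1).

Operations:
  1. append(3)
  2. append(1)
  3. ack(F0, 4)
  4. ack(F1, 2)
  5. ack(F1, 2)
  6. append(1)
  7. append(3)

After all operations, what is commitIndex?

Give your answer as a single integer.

Op 1: append 3 -> log_len=3
Op 2: append 1 -> log_len=4
Op 3: F0 acks idx 4 -> match: F0=4 F1=0; commitIndex=4
Op 4: F1 acks idx 2 -> match: F0=4 F1=2; commitIndex=4
Op 5: F1 acks idx 2 -> match: F0=4 F1=2; commitIndex=4
Op 6: append 1 -> log_len=5
Op 7: append 3 -> log_len=8

Answer: 4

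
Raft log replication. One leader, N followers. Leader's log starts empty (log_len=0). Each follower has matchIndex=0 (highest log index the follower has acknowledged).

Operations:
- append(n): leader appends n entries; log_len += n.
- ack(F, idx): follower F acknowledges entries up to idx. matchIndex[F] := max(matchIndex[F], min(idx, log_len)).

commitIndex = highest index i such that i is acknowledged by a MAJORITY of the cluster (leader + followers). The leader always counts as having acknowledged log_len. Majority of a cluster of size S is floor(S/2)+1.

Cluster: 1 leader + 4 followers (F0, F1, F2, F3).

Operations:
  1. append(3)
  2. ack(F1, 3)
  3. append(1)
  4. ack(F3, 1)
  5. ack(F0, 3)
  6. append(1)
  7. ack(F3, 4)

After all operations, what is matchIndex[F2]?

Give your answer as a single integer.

Answer: 0

Derivation:
Op 1: append 3 -> log_len=3
Op 2: F1 acks idx 3 -> match: F0=0 F1=3 F2=0 F3=0; commitIndex=0
Op 3: append 1 -> log_len=4
Op 4: F3 acks idx 1 -> match: F0=0 F1=3 F2=0 F3=1; commitIndex=1
Op 5: F0 acks idx 3 -> match: F0=3 F1=3 F2=0 F3=1; commitIndex=3
Op 6: append 1 -> log_len=5
Op 7: F3 acks idx 4 -> match: F0=3 F1=3 F2=0 F3=4; commitIndex=3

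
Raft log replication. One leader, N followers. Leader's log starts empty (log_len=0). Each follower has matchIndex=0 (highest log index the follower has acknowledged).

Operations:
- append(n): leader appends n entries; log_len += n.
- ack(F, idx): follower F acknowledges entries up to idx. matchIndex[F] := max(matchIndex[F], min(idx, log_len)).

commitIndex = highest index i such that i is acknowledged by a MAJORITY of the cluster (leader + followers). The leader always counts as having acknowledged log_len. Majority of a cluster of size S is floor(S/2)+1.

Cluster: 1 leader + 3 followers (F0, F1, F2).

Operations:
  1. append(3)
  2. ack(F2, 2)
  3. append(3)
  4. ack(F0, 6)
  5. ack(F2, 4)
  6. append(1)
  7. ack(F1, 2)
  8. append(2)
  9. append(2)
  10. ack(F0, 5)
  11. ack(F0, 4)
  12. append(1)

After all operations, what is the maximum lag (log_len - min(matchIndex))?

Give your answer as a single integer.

Op 1: append 3 -> log_len=3
Op 2: F2 acks idx 2 -> match: F0=0 F1=0 F2=2; commitIndex=0
Op 3: append 3 -> log_len=6
Op 4: F0 acks idx 6 -> match: F0=6 F1=0 F2=2; commitIndex=2
Op 5: F2 acks idx 4 -> match: F0=6 F1=0 F2=4; commitIndex=4
Op 6: append 1 -> log_len=7
Op 7: F1 acks idx 2 -> match: F0=6 F1=2 F2=4; commitIndex=4
Op 8: append 2 -> log_len=9
Op 9: append 2 -> log_len=11
Op 10: F0 acks idx 5 -> match: F0=6 F1=2 F2=4; commitIndex=4
Op 11: F0 acks idx 4 -> match: F0=6 F1=2 F2=4; commitIndex=4
Op 12: append 1 -> log_len=12

Answer: 10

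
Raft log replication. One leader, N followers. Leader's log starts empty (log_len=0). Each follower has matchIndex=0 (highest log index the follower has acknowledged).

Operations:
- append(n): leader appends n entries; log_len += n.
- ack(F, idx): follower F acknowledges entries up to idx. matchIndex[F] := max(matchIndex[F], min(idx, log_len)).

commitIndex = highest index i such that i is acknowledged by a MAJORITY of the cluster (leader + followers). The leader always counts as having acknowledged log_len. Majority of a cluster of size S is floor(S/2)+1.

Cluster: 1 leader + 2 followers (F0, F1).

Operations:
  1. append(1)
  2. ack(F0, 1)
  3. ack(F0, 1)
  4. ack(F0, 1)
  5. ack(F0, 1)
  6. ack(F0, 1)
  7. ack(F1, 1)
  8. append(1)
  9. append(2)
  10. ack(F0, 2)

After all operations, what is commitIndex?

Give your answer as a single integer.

Op 1: append 1 -> log_len=1
Op 2: F0 acks idx 1 -> match: F0=1 F1=0; commitIndex=1
Op 3: F0 acks idx 1 -> match: F0=1 F1=0; commitIndex=1
Op 4: F0 acks idx 1 -> match: F0=1 F1=0; commitIndex=1
Op 5: F0 acks idx 1 -> match: F0=1 F1=0; commitIndex=1
Op 6: F0 acks idx 1 -> match: F0=1 F1=0; commitIndex=1
Op 7: F1 acks idx 1 -> match: F0=1 F1=1; commitIndex=1
Op 8: append 1 -> log_len=2
Op 9: append 2 -> log_len=4
Op 10: F0 acks idx 2 -> match: F0=2 F1=1; commitIndex=2

Answer: 2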